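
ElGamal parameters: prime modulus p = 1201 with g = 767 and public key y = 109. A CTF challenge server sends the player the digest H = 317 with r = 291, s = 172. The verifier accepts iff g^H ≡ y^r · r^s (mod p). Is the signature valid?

valid

Left side g^H mod p:
767^317 mod 1201 = 657
Right side y^r · r^s mod p:
109^291 mod 1201 = 1135
291^172 mod 1201 = 263
1135·263 = 298505 ≡ 657 (mod 1201)
657 ≡ 657 (mod 1201), so the signature is genuine.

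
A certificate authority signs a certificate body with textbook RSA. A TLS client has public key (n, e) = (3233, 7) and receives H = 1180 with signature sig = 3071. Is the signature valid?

invalid

Squares mod 3233: sig^1≡3071, sig^2≡380, sig^4≡2148
7 = 4 + 2 + 1, so sig^7 ≡ 2148·380·3071 ≡ 2053 (mod 3233)
The recovered value 2053 does not match the digest 1180.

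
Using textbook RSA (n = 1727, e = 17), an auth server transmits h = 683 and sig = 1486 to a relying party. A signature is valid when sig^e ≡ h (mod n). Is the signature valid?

valid

sig^2 ≡ 1486^2 = 2208196 ≡ 1090
sig^4 ≡ 1090^2 = 1188100 ≡ 1651
sig^8 ≡ 1651^2 = 2725801 ≡ 595
sig^16 ≡ 595^2 = 354025 ≡ 1717
17 = 16 + 1, so sig^17 ≡ 1717·1486 ≡ 683 (mod 1727)
sig^17 mod 1727 = 683 matches h.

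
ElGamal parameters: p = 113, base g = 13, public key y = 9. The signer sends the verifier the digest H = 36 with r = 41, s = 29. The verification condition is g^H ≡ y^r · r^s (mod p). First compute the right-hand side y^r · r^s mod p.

Squares mod 113: 9^1≡9, 9^2≡81, 9^4≡7, 9^8≡49, 9^16≡28, 9^32≡106
41 = 32 + 8 + 1, so 9^41 ≡ 106·49·9 ≡ 77 (mod 113)
Squares mod 113: 41^1≡41, 41^2≡99, 41^4≡83, 41^8≡109, 41^16≡16
29 = 16 + 8 + 4 + 1, so 41^29 ≡ 16·109·83·41 ≡ 72 (mod 113)
y^r · r^s ≡ 77·72 = 5544 ≡ 7 (mod 113)

7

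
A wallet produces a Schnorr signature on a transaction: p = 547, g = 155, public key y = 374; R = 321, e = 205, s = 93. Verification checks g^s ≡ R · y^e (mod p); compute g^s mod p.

Squares mod 547: 155^1≡155, 155^2≡504, 155^4≡208, 155^8≡51, 155^16≡413, 155^32≡452, 155^64≡273
93 = 64 + 16 + 8 + 4 + 1, so 155^93 ≡ 273·413·51·208·155 ≡ 468 (mod 547)

468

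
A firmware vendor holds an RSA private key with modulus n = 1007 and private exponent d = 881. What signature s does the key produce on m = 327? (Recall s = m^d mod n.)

m^2 ≡ 327^2 = 106929 ≡ 187
m^4 ≡ 187^2 = 34969 ≡ 731
m^8 ≡ 731^2 = 534361 ≡ 651
m^16 ≡ 651^2 = 423801 ≡ 861
m^32 ≡ 861^2 = 741321 ≡ 169
m^64 ≡ 169^2 = 28561 ≡ 365
m^128 ≡ 365^2 = 133225 ≡ 301
m^256 ≡ 301^2 = 90601 ≡ 978
m^512 ≡ 978^2 = 956484 ≡ 841
881 = 512 + 256 + 64 + 32 + 16 + 1, so m^881 ≡ 841·978·365·169·861·327 ≡ 746 (mod 1007)

746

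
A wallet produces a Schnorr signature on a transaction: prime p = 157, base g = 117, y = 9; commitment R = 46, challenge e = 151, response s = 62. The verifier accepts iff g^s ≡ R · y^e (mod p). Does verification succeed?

g^s mod p:
117^2 = 13689 ≡ 30
117^4 ≡ 30^2 = 900 ≡ 115
117^8 ≡ 115^2 = 13225 ≡ 37
117^16 ≡ 37^2 = 1369 ≡ 113
117^32 ≡ 113^2 = 12769 ≡ 52
62 = 32 + 16 + 8 + 4 + 2, so 117^62 ≡ 52·113·37·115·30 ≡ 132 (mod 157)
R · y^e mod p:
9^2 = 81
9^4 ≡ 81^2 = 6561 ≡ 124
9^8 ≡ 124^2 = 15376 ≡ 147
9^16 ≡ 147^2 = 21609 ≡ 100
9^32 ≡ 100^2 = 10000 ≡ 109
9^64 ≡ 109^2 = 11881 ≡ 106
9^128 ≡ 106^2 = 11236 ≡ 89
151 = 128 + 16 + 4 + 2 + 1, so 9^151 ≡ 89·100·124·81·9 ≡ 37 (mod 157)
46·37 = 1702 ≡ 132 (mod 157)
132 ≡ 132 (mod 157); signature holds.

passes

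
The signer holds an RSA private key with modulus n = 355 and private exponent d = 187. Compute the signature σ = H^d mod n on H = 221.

Squares mod 355: H^1≡221, H^2≡206, H^4≡191, H^8≡271, H^16≡311, H^32≡161, H^64≡6, H^128≡36
187 = 128 + 32 + 16 + 8 + 2 + 1, so H^187 ≡ 36·161·311·271·206·221 ≡ 286 (mod 355)

286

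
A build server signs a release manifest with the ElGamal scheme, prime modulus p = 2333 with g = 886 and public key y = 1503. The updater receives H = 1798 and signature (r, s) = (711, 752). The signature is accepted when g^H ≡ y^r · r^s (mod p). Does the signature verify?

Left side g^H mod p:
Squares mod 2333: 886^1≡886, 886^2≡1108, 886^4≡506, 886^8≡1739, 886^16≡553, 886^32≡186, 886^64≡1934, 886^128≡557, 886^256≡2293, 886^512≡1600, 886^1024≡699
1798 = 1024 + 512 + 256 + 4 + 2, so 886^1798 ≡ 699·1600·2293·506·1108 ≡ 1791 (mod 2333)
Right side y^r · r^s mod p:
Squares mod 2333: 1503^1≡1503, 1503^2≡665, 1503^4≡1288, 1503^8≡181, 1503^16≡99, 1503^32≡469, 1503^64≡659, 1503^128≡343, 1503^256≡999, 1503^512≡1810
711 = 512 + 128 + 64 + 4 + 2 + 1, so 1503^711 ≡ 1810·343·659·1288·665·1503 ≡ 343 (mod 2333)
Squares mod 2333: 711^1≡711, 711^2≡1593, 711^4≡1678, 711^8≡2086, 711^16≡351, 711^32≡1885, 711^64≡66, 711^128≡2023, 711^256≡447, 711^512≡1504
752 = 512 + 128 + 64 + 32 + 16, so 711^752 ≡ 1504·2023·66·1885·351 ≡ 699 (mod 2333)
343·699 = 239757 ≡ 1791 (mod 2333)
1791 ≡ 1791 (mod 2333), so the signature is genuine.

verifies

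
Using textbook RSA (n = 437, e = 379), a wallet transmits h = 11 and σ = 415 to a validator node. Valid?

σ^379 mod 437 = 415
The recovered value 415 does not match the digest 11.

no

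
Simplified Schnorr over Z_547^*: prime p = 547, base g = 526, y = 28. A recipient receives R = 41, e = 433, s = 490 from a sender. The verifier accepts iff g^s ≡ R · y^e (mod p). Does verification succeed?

g^s mod p:
526^2 = 276676 ≡ 441
526^4 ≡ 441^2 = 194481 ≡ 296
526^8 ≡ 296^2 = 87616 ≡ 96
526^16 ≡ 96^2 = 9216 ≡ 464
526^32 ≡ 464^2 = 215296 ≡ 325
526^64 ≡ 325^2 = 105625 ≡ 54
526^128 ≡ 54^2 = 2916 ≡ 181
526^256 ≡ 181^2 = 32761 ≡ 488
490 = 256 + 128 + 64 + 32 + 8 + 2, so 526^490 ≡ 488·181·54·325·96·441 ≡ 488 (mod 547)
R · y^e mod p:
28^2 = 784 ≡ 237
28^4 ≡ 237^2 = 56169 ≡ 375
28^8 ≡ 375^2 = 140625 ≡ 46
28^16 ≡ 46^2 = 2116 ≡ 475
28^32 ≡ 475^2 = 225625 ≡ 261
28^64 ≡ 261^2 = 68121 ≡ 293
28^128 ≡ 293^2 = 85849 ≡ 517
28^256 ≡ 517^2 = 267289 ≡ 353
433 = 256 + 128 + 32 + 16 + 1, so 28^433 ≡ 353·517·261·475·28 ≡ 172 (mod 547)
41·172 = 7052 ≡ 488 (mod 547)
488 ≡ 488 (mod 547); signature holds.

passes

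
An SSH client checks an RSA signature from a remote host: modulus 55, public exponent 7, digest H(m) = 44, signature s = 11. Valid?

s^2 ≡ 11^2 = 121 ≡ 11
s^4 ≡ 11^2 = 121 ≡ 11
7 = 4 + 2 + 1, so s^7 ≡ 11·11·11 ≡ 11 (mod 55)
The recovered value 11 does not match the digest 44.

no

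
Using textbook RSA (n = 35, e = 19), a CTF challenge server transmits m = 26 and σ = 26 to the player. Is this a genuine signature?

σ^2 ≡ 26^2 = 676 ≡ 11
σ^4 ≡ 11^2 = 121 ≡ 16
σ^8 ≡ 16^2 = 256 ≡ 11
σ^16 ≡ 11^2 = 121 ≡ 16
19 = 16 + 2 + 1, so σ^19 ≡ 16·11·26 ≡ 26 (mod 35)
26 = m, so the signature checks out.

genuine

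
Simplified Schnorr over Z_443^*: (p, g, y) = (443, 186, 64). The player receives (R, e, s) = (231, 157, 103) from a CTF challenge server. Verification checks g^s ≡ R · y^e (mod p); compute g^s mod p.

Squares mod 443: 186^1≡186, 186^2≡42, 186^4≡435, 186^8≡64, 186^16≡109, 186^32≡363, 186^64≡198
103 = 64 + 32 + 4 + 2 + 1, so 186^103 ≡ 198·363·435·42·186 ≡ 423 (mod 443)

423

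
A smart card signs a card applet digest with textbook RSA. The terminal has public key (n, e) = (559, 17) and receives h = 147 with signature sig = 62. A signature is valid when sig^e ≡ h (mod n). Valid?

yes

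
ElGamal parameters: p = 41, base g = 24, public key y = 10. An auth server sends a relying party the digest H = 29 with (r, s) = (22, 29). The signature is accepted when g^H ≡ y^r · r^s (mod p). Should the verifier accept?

Left side g^H mod p:
Squares mod 41: 24^1≡24, 24^2≡2, 24^4≡4, 24^8≡16, 24^16≡10
29 = 16 + 8 + 4 + 1, so 24^29 ≡ 10·16·4·24 ≡ 26 (mod 41)
Right side y^r · r^s mod p:
Squares mod 41: 10^1≡10, 10^2≡18, 10^4≡37, 10^8≡16, 10^16≡10
22 = 16 + 4 + 2, so 10^22 ≡ 10·37·18 ≡ 18 (mod 41)
Squares mod 41: 22^1≡22, 22^2≡33, 22^4≡23, 22^8≡37, 22^16≡16
29 = 16 + 8 + 4 + 1, so 22^29 ≡ 16·37·23·22 ≡ 6 (mod 41)
18·6 = 108 ≡ 26 (mod 41)
26 ≡ 26 (mod 41), so the signature is genuine.

accept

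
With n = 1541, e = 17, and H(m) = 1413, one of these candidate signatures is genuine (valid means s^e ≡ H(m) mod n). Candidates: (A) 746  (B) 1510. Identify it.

Candidate A: Squares mod 1541: 746^1≡746, 746^2≡215, 746^4≡1536, 746^8≡25, 746^16≡625; 17 = 16 + 1, so 746^17 ≡ 625·746 ≡ 868 (mod 1541)
Candidate B: Squares mod 1541: 1510^1≡1510, 1510^2≡961, 1510^4≡462, 1510^8≡786, 1510^16≡1396; 17 = 16 + 1, so 1510^17 ≡ 1396·1510 ≡ 1413 (mod 1541)
  → matches H(m) = 1413

B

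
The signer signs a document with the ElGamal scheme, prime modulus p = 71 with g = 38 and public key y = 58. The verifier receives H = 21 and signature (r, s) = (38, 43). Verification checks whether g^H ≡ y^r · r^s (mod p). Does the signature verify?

Left side g^H mod p:
38^2 = 1444 ≡ 24
38^4 ≡ 24^2 = 576 ≡ 8
38^8 ≡ 8^2 = 64
38^16 ≡ 64^2 = 4096 ≡ 49
21 = 16 + 4 + 1, so 38^21 ≡ 49·8·38 ≡ 57 (mod 71)
Right side y^r · r^s mod p:
58^2 = 3364 ≡ 27
58^4 ≡ 27^2 = 729 ≡ 19
58^8 ≡ 19^2 = 361 ≡ 6
58^16 ≡ 6^2 = 36
58^32 ≡ 36^2 = 1296 ≡ 18
38 = 32 + 4 + 2, so 58^38 ≡ 18·19·27 ≡ 4 (mod 71)
38^2 = 1444 ≡ 24
38^4 ≡ 24^2 = 576 ≡ 8
38^8 ≡ 8^2 = 64
38^16 ≡ 64^2 = 4096 ≡ 49
38^32 ≡ 49^2 = 2401 ≡ 58
43 = 32 + 8 + 2 + 1, so 38^43 ≡ 58·64·24·38 ≡ 64 (mod 71)
4·64 = 256 ≡ 43 (mod 71)
57 ≠ 43, so verification fails.

does not verify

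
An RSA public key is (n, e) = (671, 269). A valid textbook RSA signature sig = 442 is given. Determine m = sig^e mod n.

sig^2 ≡ 442^2 = 195364 ≡ 103
sig^4 ≡ 103^2 = 10609 ≡ 544
sig^8 ≡ 544^2 = 295936 ≡ 25
sig^16 ≡ 25^2 = 625
sig^32 ≡ 625^2 = 390625 ≡ 103
sig^64 ≡ 103^2 = 10609 ≡ 544
sig^128 ≡ 544^2 = 295936 ≡ 25
sig^256 ≡ 25^2 = 625
269 = 256 + 8 + 4 + 1, so sig^269 ≡ 625·25·544·442 ≡ 545 (mod 671)

545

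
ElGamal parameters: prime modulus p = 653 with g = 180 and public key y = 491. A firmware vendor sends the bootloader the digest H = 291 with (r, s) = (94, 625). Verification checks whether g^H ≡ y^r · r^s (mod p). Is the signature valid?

valid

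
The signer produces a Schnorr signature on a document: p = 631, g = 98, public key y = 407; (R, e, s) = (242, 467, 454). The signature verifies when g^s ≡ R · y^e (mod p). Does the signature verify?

g^s mod p:
98^2 = 9604 ≡ 139
98^4 ≡ 139^2 = 19321 ≡ 391
98^8 ≡ 391^2 = 152881 ≡ 179
98^16 ≡ 179^2 = 32041 ≡ 491
98^32 ≡ 491^2 = 241081 ≡ 39
98^64 ≡ 39^2 = 1521 ≡ 259
98^128 ≡ 259^2 = 67081 ≡ 195
98^256 ≡ 195^2 = 38025 ≡ 165
454 = 256 + 128 + 64 + 4 + 2, so 98^454 ≡ 165·195·259·391·139 ≡ 373 (mod 631)
R · y^e mod p:
407^2 = 165649 ≡ 327
407^4 ≡ 327^2 = 106929 ≡ 290
407^8 ≡ 290^2 = 84100 ≡ 177
407^16 ≡ 177^2 = 31329 ≡ 410
407^32 ≡ 410^2 = 168100 ≡ 254
407^64 ≡ 254^2 = 64516 ≡ 154
407^128 ≡ 154^2 = 23716 ≡ 369
407^256 ≡ 369^2 = 136161 ≡ 496
467 = 256 + 128 + 64 + 16 + 2 + 1, so 407^467 ≡ 496·369·154·410·327·407 ≡ 583 (mod 631)
242·583 = 141086 ≡ 373 (mod 631)
373 ≡ 373 (mod 631); signature holds.

verifies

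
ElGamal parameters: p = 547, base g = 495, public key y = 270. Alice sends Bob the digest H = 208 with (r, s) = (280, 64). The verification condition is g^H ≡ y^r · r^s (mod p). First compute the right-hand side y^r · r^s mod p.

Squares mod 547: 270^1≡270, 270^2≡149, 270^4≡321, 270^8≡205, 270^16≡453, 270^32≡84, 270^64≡492, 270^128≡290, 270^256≡409
280 = 256 + 16 + 8, so 270^280 ≡ 409·453·205 ≡ 293 (mod 547)
Squares mod 547: 280^1≡280, 280^2≡179, 280^4≡315, 280^8≡218, 280^16≡482, 280^32≡396, 280^64≡374
280^64 ≡ 374 (mod 547)
y^r · r^s ≡ 293·374 = 109582 ≡ 182 (mod 547)

182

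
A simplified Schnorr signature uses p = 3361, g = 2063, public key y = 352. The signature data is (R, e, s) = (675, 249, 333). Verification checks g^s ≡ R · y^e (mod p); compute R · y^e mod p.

1489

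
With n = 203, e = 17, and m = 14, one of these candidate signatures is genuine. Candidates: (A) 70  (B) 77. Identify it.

Candidate A: 70^2 = 4900 ≡ 28; 70^4 ≡ 28^2 = 784 ≡ 175; 70^8 ≡ 175^2 = 30625 ≡ 175; 70^16 ≡ 175^2 = 30625 ≡ 175; 17 = 16 + 1, so 70^17 ≡ 175·70 ≡ 70 (mod 203)
Candidate B: 77^2 = 5929 ≡ 42; 77^4 ≡ 42^2 = 1764 ≡ 140; 77^8 ≡ 140^2 = 19600 ≡ 112; 77^16 ≡ 112^2 = 12544 ≡ 161; 17 = 16 + 1, so 77^17 ≡ 161·77 ≡ 14 (mod 203)
  → matches m = 14

B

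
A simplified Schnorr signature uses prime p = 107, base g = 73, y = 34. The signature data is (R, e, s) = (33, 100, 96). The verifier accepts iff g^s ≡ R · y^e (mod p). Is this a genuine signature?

g^s mod p:
73^2 = 5329 ≡ 86
73^4 ≡ 86^2 = 7396 ≡ 13
73^8 ≡ 13^2 = 169 ≡ 62
73^16 ≡ 62^2 = 3844 ≡ 99
73^32 ≡ 99^2 = 9801 ≡ 64
73^64 ≡ 64^2 = 4096 ≡ 30
96 = 64 + 32, so 73^96 ≡ 30·64 ≡ 101 (mod 107)
R · y^e mod p:
34^2 = 1156 ≡ 86
34^4 ≡ 86^2 = 7396 ≡ 13
34^8 ≡ 13^2 = 169 ≡ 62
34^16 ≡ 62^2 = 3844 ≡ 99
34^32 ≡ 99^2 = 9801 ≡ 64
34^64 ≡ 64^2 = 4096 ≡ 30
100 = 64 + 32 + 4, so 34^100 ≡ 30·64·13 ≡ 29 (mod 107)
33·29 = 957 ≡ 101 (mod 107)
101 ≡ 101 (mod 107); signature holds.

genuine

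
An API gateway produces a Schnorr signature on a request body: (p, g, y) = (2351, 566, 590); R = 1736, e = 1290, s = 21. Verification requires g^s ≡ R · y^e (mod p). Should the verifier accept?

accept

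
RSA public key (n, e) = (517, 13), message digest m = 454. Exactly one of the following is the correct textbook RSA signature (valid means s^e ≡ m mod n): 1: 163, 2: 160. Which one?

Candidate 1: 163^2 = 26569 ≡ 202; 163^4 ≡ 202^2 = 40804 ≡ 478; 163^8 ≡ 478^2 = 228484 ≡ 487; 13 = 8 + 4 + 1, so 163^13 ≡ 487·478·163 ≡ 454 (mod 517)
  → matches m = 454
Candidate 2: 160^2 = 25600 ≡ 267; 160^4 ≡ 267^2 = 71289 ≡ 460; 160^8 ≡ 460^2 = 211600 ≡ 147; 13 = 8 + 4 + 1, so 160^13 ≡ 147·460·160 ≡ 458 (mod 517)

1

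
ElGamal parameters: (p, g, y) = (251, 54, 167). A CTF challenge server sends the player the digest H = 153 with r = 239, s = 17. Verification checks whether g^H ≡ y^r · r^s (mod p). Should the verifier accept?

reject

Left side g^H mod p:
Squares mod 251: 54^1≡54, 54^2≡155, 54^4≡180, 54^8≡21, 54^16≡190, 54^32≡207, 54^64≡179, 54^128≡164
153 = 128 + 16 + 8 + 1, so 54^153 ≡ 164·190·21·54 ≡ 162 (mod 251)
Right side y^r · r^s mod p:
Squares mod 251: 167^1≡167, 167^2≡28, 167^4≡31, 167^8≡208, 167^16≡92, 167^32≡181, 167^64≡131, 167^128≡93
239 = 128 + 64 + 32 + 8 + 4 + 2 + 1, so 167^239 ≡ 93·131·181·208·31·28·167 ≡ 59 (mod 251)
Squares mod 251: 239^1≡239, 239^2≡144, 239^4≡154, 239^8≡122, 239^16≡75
17 = 16 + 1, so 239^17 ≡ 75·239 ≡ 104 (mod 251)
59·104 = 6136 ≡ 112 (mod 251)
162 ≠ 112, so verification fails.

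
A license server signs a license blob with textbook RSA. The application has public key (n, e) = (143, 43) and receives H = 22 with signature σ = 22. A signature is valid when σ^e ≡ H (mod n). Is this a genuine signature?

genuine

Squares mod 143: σ^1≡22, σ^2≡55, σ^4≡22, σ^8≡55, σ^16≡22, σ^32≡55
43 = 32 + 8 + 2 + 1, so σ^43 ≡ 55·55·55·22 ≡ 22 (mod 143)
σ^43 mod 143 = 22 matches H.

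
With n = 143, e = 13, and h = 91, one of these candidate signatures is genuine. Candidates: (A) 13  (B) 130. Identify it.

Candidate A: Squares mod 143: 13^1≡13, 13^2≡26, 13^4≡104, 13^8≡91; 13 = 8 + 4 + 1, so 13^13 ≡ 91·104·13 ≡ 52 (mod 143)
Candidate B: Squares mod 143: 130^1≡130, 130^2≡26, 130^4≡104, 130^8≡91; 13 = 8 + 4 + 1, so 130^13 ≡ 91·104·130 ≡ 91 (mod 143)
  → matches h = 91

B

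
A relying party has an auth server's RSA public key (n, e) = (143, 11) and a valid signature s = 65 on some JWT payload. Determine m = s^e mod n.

65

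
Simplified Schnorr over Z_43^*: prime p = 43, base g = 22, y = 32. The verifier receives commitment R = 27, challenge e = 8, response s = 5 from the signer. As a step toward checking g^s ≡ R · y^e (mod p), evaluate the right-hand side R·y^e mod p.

39

Squares mod 43: 32^1≡32, 32^2≡35, 32^4≡21, 32^8≡11
32^8 ≡ 11 (mod 43)
R · y^e ≡ 27·11 = 297 ≡ 39 (mod 43)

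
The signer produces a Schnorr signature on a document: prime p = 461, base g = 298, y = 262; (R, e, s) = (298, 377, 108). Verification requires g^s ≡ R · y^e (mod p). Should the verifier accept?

g^s mod p:
298^108 mod 461 = 400
R · y^e mod p:
262^377 mod 461 = 23
298·23 = 6854 ≡ 400 (mod 461)
400 ≡ 400 (mod 461); signature holds.

accept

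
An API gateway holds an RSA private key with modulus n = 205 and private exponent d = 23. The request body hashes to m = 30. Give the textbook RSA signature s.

m^23 mod 205 = 60

60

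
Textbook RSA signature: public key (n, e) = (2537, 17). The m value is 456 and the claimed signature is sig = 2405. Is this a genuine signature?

forged

sig^2 ≡ 2405^2 = 5784025 ≡ 2202
sig^4 ≡ 2202^2 = 4848804 ≡ 597
sig^8 ≡ 597^2 = 356409 ≡ 1229
sig^16 ≡ 1229^2 = 1510441 ≡ 926
17 = 16 + 1, so sig^17 ≡ 926·2405 ≡ 2081 (mod 2537)
The recovered value 2081 does not match the digest 456.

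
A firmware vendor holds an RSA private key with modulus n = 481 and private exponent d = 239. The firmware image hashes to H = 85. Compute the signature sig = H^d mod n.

249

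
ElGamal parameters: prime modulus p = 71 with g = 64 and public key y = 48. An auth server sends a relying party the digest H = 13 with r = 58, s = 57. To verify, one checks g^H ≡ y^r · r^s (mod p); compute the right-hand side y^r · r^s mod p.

43

48^58 mod 71 = 32
58^57 mod 71 = 8
y^r · r^s ≡ 32·8 = 256 ≡ 43 (mod 71)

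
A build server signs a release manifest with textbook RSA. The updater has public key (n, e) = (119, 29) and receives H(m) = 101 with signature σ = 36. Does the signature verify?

Squares mod 119: σ^1≡36, σ^2≡106, σ^4≡50, σ^8≡1, σ^16≡1
29 = 16 + 8 + 4 + 1, so σ^29 ≡ 1·1·50·36 ≡ 15 (mod 119)
σ^29 mod 119 = 15, but H(m) = 101.

does not verify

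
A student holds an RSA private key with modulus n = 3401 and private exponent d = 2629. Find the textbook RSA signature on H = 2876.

387

Squares mod 3401: H^1≡2876, H^2≡144, H^4≡330, H^8≡68, H^16≡1223, H^32≡2690, H^64≡2173, H^128≡1341, H^256≡2553, H^512≡1493, H^1024≡1394, H^2048≡1265
2629 = 2048 + 512 + 64 + 4 + 1, so H^2629 ≡ 1265·1493·2173·330·2876 ≡ 387 (mod 3401)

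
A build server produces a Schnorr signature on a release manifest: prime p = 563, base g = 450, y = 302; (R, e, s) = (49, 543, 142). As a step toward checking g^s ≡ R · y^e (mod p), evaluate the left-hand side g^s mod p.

440

450^2 = 202500 ≡ 383
450^4 ≡ 383^2 = 146689 ≡ 309
450^8 ≡ 309^2 = 95481 ≡ 334
450^16 ≡ 334^2 = 111556 ≡ 82
450^32 ≡ 82^2 = 6724 ≡ 531
450^64 ≡ 531^2 = 281961 ≡ 461
450^128 ≡ 461^2 = 212521 ≡ 270
142 = 128 + 8 + 4 + 2, so 450^142 ≡ 270·334·309·383 ≡ 440 (mod 563)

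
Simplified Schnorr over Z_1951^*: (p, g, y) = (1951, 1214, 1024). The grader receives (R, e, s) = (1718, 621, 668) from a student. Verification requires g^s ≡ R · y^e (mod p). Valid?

yes

g^s mod p:
1214^2 = 1473796 ≡ 791
1214^4 ≡ 791^2 = 625681 ≡ 1361
1214^8 ≡ 1361^2 = 1852321 ≡ 822
1214^16 ≡ 822^2 = 675684 ≡ 638
1214^32 ≡ 638^2 = 407044 ≡ 1236
1214^64 ≡ 1236^2 = 1527696 ≡ 63
1214^128 ≡ 63^2 = 3969 ≡ 67
1214^256 ≡ 67^2 = 4489 ≡ 587
1214^512 ≡ 587^2 = 344569 ≡ 1193
668 = 512 + 128 + 16 + 8 + 4, so 1214^668 ≡ 1193·67·638·822·1361 ≡ 1250 (mod 1951)
R · y^e mod p:
1024^2 = 1048576 ≡ 889
1024^4 ≡ 889^2 = 790321 ≡ 166
1024^8 ≡ 166^2 = 27556 ≡ 242
1024^16 ≡ 242^2 = 58564 ≡ 34
1024^32 ≡ 34^2 = 1156
1024^64 ≡ 1156^2 = 1336336 ≡ 1852
1024^128 ≡ 1852^2 = 3429904 ≡ 46
1024^256 ≡ 46^2 = 2116 ≡ 165
1024^512 ≡ 165^2 = 27225 ≡ 1862
621 = 512 + 64 + 32 + 8 + 4 + 1, so 1024^621 ≡ 1862·1852·1156·242·166·1024 ≡ 698 (mod 1951)
1718·698 = 1199164 ≡ 1250 (mod 1951)
1250 ≡ 1250 (mod 1951); signature holds.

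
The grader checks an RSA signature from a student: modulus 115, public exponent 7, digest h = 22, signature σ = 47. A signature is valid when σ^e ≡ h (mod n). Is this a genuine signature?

Squares mod 115: σ^1≡47, σ^2≡24, σ^4≡1
7 = 4 + 2 + 1, so σ^7 ≡ 1·24·47 ≡ 93 (mod 115)
The recovered value 93 does not match the digest 22.

forged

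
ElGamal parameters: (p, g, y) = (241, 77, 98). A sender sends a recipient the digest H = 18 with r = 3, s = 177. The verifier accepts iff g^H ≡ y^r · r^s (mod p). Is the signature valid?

invalid

Left side g^H mod p:
77^2 = 5929 ≡ 145
77^4 ≡ 145^2 = 21025 ≡ 58
77^8 ≡ 58^2 = 3364 ≡ 231
77^16 ≡ 231^2 = 53361 ≡ 100
18 = 16 + 2, so 77^18 ≡ 100·145 ≡ 40 (mod 241)
Right side y^r · r^s mod p:
98^2 = 9604 ≡ 205
3 = 2 + 1, so 98^3 ≡ 205·98 ≡ 87 (mod 241)
3^2 = 9
3^4 ≡ 9^2 = 81
3^8 ≡ 81^2 = 6561 ≡ 54
3^16 ≡ 54^2 = 2916 ≡ 24
3^32 ≡ 24^2 = 576 ≡ 94
3^64 ≡ 94^2 = 8836 ≡ 160
3^128 ≡ 160^2 = 25600 ≡ 54
177 = 128 + 32 + 16 + 1, so 3^177 ≡ 54·94·24·3 ≡ 116 (mod 241)
87·116 = 10092 ≡ 211 (mod 241)
40 ≠ 211, so verification fails.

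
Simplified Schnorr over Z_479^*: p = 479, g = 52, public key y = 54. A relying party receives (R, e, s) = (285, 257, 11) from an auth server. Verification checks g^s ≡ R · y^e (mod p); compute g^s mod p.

29

52^2 = 2704 ≡ 309
52^4 ≡ 309^2 = 95481 ≡ 160
52^8 ≡ 160^2 = 25600 ≡ 213
11 = 8 + 2 + 1, so 52^11 ≡ 213·309·52 ≡ 29 (mod 479)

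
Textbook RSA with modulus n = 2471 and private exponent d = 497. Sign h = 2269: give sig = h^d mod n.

393

h^497 mod 2471 = 393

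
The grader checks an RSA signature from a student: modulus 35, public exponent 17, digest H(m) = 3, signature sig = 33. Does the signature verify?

verifies

Squares mod 35: sig^1≡33, sig^2≡4, sig^4≡16, sig^8≡11, sig^16≡16
17 = 16 + 1, so sig^17 ≡ 16·33 ≡ 3 (mod 35)
Since 3 equals the digest 3, verification succeeds.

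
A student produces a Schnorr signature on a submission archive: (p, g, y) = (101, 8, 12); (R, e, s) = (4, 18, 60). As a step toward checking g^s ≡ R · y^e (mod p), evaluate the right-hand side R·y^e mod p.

Squares mod 101: 12^1≡12, 12^2≡43, 12^4≡31, 12^8≡52, 12^16≡78
18 = 16 + 2, so 12^18 ≡ 78·43 ≡ 21 (mod 101)
R · y^e ≡ 4·21 = 84 ≡ 84 (mod 101)

84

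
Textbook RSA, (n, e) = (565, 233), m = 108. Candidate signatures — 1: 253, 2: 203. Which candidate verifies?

1

Candidate 1: 253^2 = 64009 ≡ 164; 253^4 ≡ 164^2 = 26896 ≡ 341; 253^8 ≡ 341^2 = 116281 ≡ 456; 253^16 ≡ 456^2 = 207936 ≡ 16; 253^32 ≡ 16^2 = 256; 253^64 ≡ 256^2 = 65536 ≡ 561; 253^128 ≡ 561^2 = 314721 ≡ 16; 233 = 128 + 64 + 32 + 8 + 1, so 253^233 ≡ 16·561·256·456·253 ≡ 108 (mod 565)
  → matches m = 108
Candidate 2: 203^2 = 41209 ≡ 529; 203^4 ≡ 529^2 = 279841 ≡ 166; 203^8 ≡ 166^2 = 27556 ≡ 436; 203^16 ≡ 436^2 = 190096 ≡ 256; 203^32 ≡ 256^2 = 65536 ≡ 561; 203^64 ≡ 561^2 = 314721 ≡ 16; 203^128 ≡ 16^2 = 256; 233 = 128 + 64 + 32 + 8 + 1, so 203^233 ≡ 256·16·561·436·203 ≡ 368 (mod 565)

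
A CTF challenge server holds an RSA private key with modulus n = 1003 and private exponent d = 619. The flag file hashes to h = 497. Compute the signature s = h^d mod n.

370

Squares mod 1003: h^1≡497, h^2≡271, h^4≡222, h^8≡137, h^16≡715, h^32≡698, h^64≡749, h^128≡324, h^256≡664, h^512≡579
619 = 512 + 64 + 32 + 8 + 2 + 1, so h^619 ≡ 579·749·698·137·271·497 ≡ 370 (mod 1003)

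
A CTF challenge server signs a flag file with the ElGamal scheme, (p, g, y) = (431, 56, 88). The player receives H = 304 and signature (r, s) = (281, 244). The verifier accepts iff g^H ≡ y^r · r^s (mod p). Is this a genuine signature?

genuine

Left side g^H mod p:
56^2 = 3136 ≡ 119
56^4 ≡ 119^2 = 14161 ≡ 369
56^8 ≡ 369^2 = 136161 ≡ 396
56^16 ≡ 396^2 = 156816 ≡ 363
56^32 ≡ 363^2 = 131769 ≡ 314
56^64 ≡ 314^2 = 98596 ≡ 328
56^128 ≡ 328^2 = 107584 ≡ 265
56^256 ≡ 265^2 = 70225 ≡ 403
304 = 256 + 32 + 16, so 56^304 ≡ 403·314·363 ≡ 59 (mod 431)
Right side y^r · r^s mod p:
88^2 = 7744 ≡ 417
88^4 ≡ 417^2 = 173889 ≡ 196
88^8 ≡ 196^2 = 38416 ≡ 57
88^16 ≡ 57^2 = 3249 ≡ 232
88^32 ≡ 232^2 = 53824 ≡ 380
88^64 ≡ 380^2 = 144400 ≡ 15
88^128 ≡ 15^2 = 225
88^256 ≡ 225^2 = 50625 ≡ 198
281 = 256 + 16 + 8 + 1, so 88^281 ≡ 198·232·57·88 ≡ 221 (mod 431)
281^2 = 78961 ≡ 88
281^4 ≡ 88^2 = 7744 ≡ 417
281^8 ≡ 417^2 = 173889 ≡ 196
281^16 ≡ 196^2 = 38416 ≡ 57
281^32 ≡ 57^2 = 3249 ≡ 232
281^64 ≡ 232^2 = 53824 ≡ 380
281^128 ≡ 380^2 = 144400 ≡ 15
244 = 128 + 64 + 32 + 16 + 4, so 281^244 ≡ 15·380·232·57·417 ≡ 285 (mod 431)
221·285 = 62985 ≡ 59 (mod 431)
59 ≡ 59 (mod 431), so the signature is genuine.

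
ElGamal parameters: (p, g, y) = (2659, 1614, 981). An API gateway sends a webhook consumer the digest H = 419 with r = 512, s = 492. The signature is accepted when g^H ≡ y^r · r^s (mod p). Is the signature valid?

Left side g^H mod p:
Squares mod 2659: 1614^1≡1614, 1614^2≡1835, 1614^4≡931, 1614^8≡2586, 1614^16≡11, 1614^32≡121, 1614^64≡1346, 1614^128≡937, 1614^256≡499
419 = 256 + 128 + 32 + 2 + 1, so 1614^419 ≡ 499·937·121·1835·1614 ≡ 2308 (mod 2659)
Right side y^r · r^s mod p:
Squares mod 2659: 981^1≡981, 981^2≡2462, 981^4≡1583, 981^8≡1111, 981^16≡545, 981^32≡1876, 981^64≡1519, 981^128≡2008, 981^256≡1020, 981^512≡731
981^512 ≡ 731 (mod 2659)
Squares mod 2659: 512^1≡512, 512^2≡1562, 512^4≡1541, 512^8≡194, 512^16≡410, 512^32≡583, 512^64≡2196, 512^128≡1649, 512^256≡1703
492 = 256 + 128 + 64 + 32 + 8 + 4, so 512^492 ≡ 1703·1649·2196·583·194·1541 ≡ 2433 (mod 2659)
731·2433 = 1778523 ≡ 2311 (mod 2659)
2308 ≠ 2311, so verification fails.

invalid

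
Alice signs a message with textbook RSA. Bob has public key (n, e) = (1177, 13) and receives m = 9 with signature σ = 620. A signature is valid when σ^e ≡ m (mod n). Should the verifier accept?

accept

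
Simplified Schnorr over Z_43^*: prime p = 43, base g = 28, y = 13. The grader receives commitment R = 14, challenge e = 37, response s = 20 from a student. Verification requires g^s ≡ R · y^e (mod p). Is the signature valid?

g^s mod p:
Squares mod 43: 28^1≡28, 28^2≡10, 28^4≡14, 28^8≡24, 28^16≡17
20 = 16 + 4, so 28^20 ≡ 17·14 ≡ 23 (mod 43)
R · y^e mod p:
Squares mod 43: 13^1≡13, 13^2≡40, 13^4≡9, 13^8≡38, 13^16≡25, 13^32≡23
37 = 32 + 4 + 1, so 13^37 ≡ 23·9·13 ≡ 25 (mod 43)
14·25 = 350 ≡ 6 (mod 43)
23 ≠ 6; the check fails.

invalid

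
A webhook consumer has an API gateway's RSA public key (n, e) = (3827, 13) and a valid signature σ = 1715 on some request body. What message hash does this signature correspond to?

397

σ^13 mod 3827 = 397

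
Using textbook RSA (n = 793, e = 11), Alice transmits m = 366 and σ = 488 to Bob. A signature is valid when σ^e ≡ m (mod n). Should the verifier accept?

accept

Squares mod 793: σ^1≡488, σ^2≡244, σ^4≡61, σ^8≡549
11 = 8 + 2 + 1, so σ^11 ≡ 549·244·488 ≡ 366 (mod 793)
Since 366 equals the digest 366, verification succeeds.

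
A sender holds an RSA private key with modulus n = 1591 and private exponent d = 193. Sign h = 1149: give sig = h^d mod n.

311

h^2 ≡ 1149^2 = 1320201 ≡ 1262
h^4 ≡ 1262^2 = 1592644 ≡ 53
h^8 ≡ 53^2 = 2809 ≡ 1218
h^16 ≡ 1218^2 = 1483524 ≡ 712
h^32 ≡ 712^2 = 506944 ≡ 1006
h^64 ≡ 1006^2 = 1012036 ≡ 160
h^128 ≡ 160^2 = 25600 ≡ 144
193 = 128 + 64 + 1, so h^193 ≡ 144·160·1149 ≡ 311 (mod 1591)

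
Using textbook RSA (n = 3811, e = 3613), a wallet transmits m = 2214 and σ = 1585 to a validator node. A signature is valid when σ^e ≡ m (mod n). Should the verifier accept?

σ^3613 mod 3811 = 2214
σ^3613 mod 3811 = 2214 matches m.

accept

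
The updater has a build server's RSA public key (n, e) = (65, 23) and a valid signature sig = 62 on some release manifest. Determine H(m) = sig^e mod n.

sig^2 ≡ 62^2 = 3844 ≡ 9
sig^4 ≡ 9^2 = 81 ≡ 16
sig^8 ≡ 16^2 = 256 ≡ 61
sig^16 ≡ 61^2 = 3721 ≡ 16
23 = 16 + 4 + 2 + 1, so sig^23 ≡ 16·16·9·62 ≡ 43 (mod 65)

43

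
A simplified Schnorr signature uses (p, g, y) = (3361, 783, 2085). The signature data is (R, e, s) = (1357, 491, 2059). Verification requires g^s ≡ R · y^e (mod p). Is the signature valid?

invalid

g^s mod p:
Squares mod 3361: 783^1≡783, 783^2≡1387, 783^4≡1277, 783^8≡644, 783^16≡1333, 783^32≡2281, 783^64≡133, 783^128≡884, 783^256≡1704, 783^512≡3073, 783^1024≡2280, 783^2048≡2294
2059 = 2048 + 8 + 2 + 1, so 783^2059 ≡ 2294·644·1387·783 ≡ 3196 (mod 3361)
R · y^e mod p:
Squares mod 3361: 2085^1≡2085, 2085^2≡1452, 2085^4≡957, 2085^8≡1657, 2085^16≡3073, 2085^32≡2280, 2085^64≡2294, 2085^128≡2471, 2085^256≡2265
491 = 256 + 128 + 64 + 32 + 8 + 2 + 1, so 2085^491 ≡ 2265·2471·2294·2280·1657·1452·2085 ≡ 1750 (mod 3361)
1357·1750 = 2374750 ≡ 1884 (mod 3361)
3196 ≠ 1884; the check fails.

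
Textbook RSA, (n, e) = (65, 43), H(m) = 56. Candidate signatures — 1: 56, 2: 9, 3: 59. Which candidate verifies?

1

Candidate 1: Squares mod 65: 56^1≡56, 56^2≡16, 56^4≡61, 56^8≡16, 56^16≡61, 56^32≡16; 43 = 32 + 8 + 2 + 1, so 56^43 ≡ 16·16·16·56 ≡ 56 (mod 65)
  → matches H(m) = 56
Candidate 2: Squares mod 65: 9^1≡9, 9^2≡16, 9^4≡61, 9^8≡16, 9^16≡61, 9^32≡16; 43 = 32 + 8 + 2 + 1, so 9^43 ≡ 16·16·16·9 ≡ 9 (mod 65)
Candidate 3: Squares mod 65: 59^1≡59, 59^2≡36, 59^4≡61, 59^8≡16, 59^16≡61, 59^32≡16; 43 = 32 + 8 + 2 + 1, so 59^43 ≡ 16·16·36·59 ≡ 19 (mod 65)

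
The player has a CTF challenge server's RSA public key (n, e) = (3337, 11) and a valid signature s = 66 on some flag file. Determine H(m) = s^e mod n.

s^2 ≡ 66^2 = 4356 ≡ 1019
s^4 ≡ 1019^2 = 1038361 ≡ 554
s^8 ≡ 554^2 = 306916 ≡ 3249
11 = 8 + 2 + 1, so s^11 ≡ 3249·1019·66 ≡ 1486 (mod 3337)

1486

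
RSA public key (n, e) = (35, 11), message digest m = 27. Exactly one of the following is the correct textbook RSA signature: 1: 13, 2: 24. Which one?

1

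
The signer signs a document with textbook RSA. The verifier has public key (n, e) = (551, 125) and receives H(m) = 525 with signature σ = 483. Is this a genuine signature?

σ^2 ≡ 483^2 = 233289 ≡ 216
σ^4 ≡ 216^2 = 46656 ≡ 372
σ^8 ≡ 372^2 = 138384 ≡ 83
σ^16 ≡ 83^2 = 6889 ≡ 277
σ^32 ≡ 277^2 = 76729 ≡ 140
σ^64 ≡ 140^2 = 19600 ≡ 315
125 = 64 + 32 + 16 + 8 + 4 + 1, so σ^125 ≡ 315·140·277·83·372·483 ≡ 525 (mod 551)
σ^125 mod 551 = 525 matches H(m).

genuine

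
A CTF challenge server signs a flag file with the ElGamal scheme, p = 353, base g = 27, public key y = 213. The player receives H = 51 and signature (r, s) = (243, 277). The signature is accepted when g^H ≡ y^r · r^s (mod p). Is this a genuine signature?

forged

Left side g^H mod p:
27^2 = 729 ≡ 23
27^4 ≡ 23^2 = 529 ≡ 176
27^8 ≡ 176^2 = 30976 ≡ 265
27^16 ≡ 265^2 = 70225 ≡ 331
27^32 ≡ 331^2 = 109561 ≡ 131
51 = 32 + 16 + 2 + 1, so 27^51 ≡ 131·331·23·27 ≡ 341 (mod 353)
Right side y^r · r^s mod p:
213^2 = 45369 ≡ 185
213^4 ≡ 185^2 = 34225 ≡ 337
213^8 ≡ 337^2 = 113569 ≡ 256
213^16 ≡ 256^2 = 65536 ≡ 231
213^32 ≡ 231^2 = 53361 ≡ 58
213^64 ≡ 58^2 = 3364 ≡ 187
213^128 ≡ 187^2 = 34969 ≡ 22
243 = 128 + 64 + 32 + 16 + 2 + 1, so 213^243 ≡ 22·187·58·231·185·213 ≡ 213 (mod 353)
243^2 = 59049 ≡ 98
243^4 ≡ 98^2 = 9604 ≡ 73
243^8 ≡ 73^2 = 5329 ≡ 34
243^16 ≡ 34^2 = 1156 ≡ 97
243^32 ≡ 97^2 = 9409 ≡ 231
243^64 ≡ 231^2 = 53361 ≡ 58
243^128 ≡ 58^2 = 3364 ≡ 187
243^256 ≡ 187^2 = 34969 ≡ 22
277 = 256 + 16 + 4 + 1, so 243^277 ≡ 22·97·73·243 ≡ 12 (mod 353)
213·12 = 2556 ≡ 85 (mod 353)
341 ≠ 85, so verification fails.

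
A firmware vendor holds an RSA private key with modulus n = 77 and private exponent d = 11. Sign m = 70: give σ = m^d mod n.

m^11 mod 77 = 70

70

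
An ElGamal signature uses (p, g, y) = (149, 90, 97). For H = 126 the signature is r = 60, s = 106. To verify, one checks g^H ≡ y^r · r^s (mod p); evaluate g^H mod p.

133

90^2 = 8100 ≡ 54
90^4 ≡ 54^2 = 2916 ≡ 85
90^8 ≡ 85^2 = 7225 ≡ 73
90^16 ≡ 73^2 = 5329 ≡ 114
90^32 ≡ 114^2 = 12996 ≡ 33
90^64 ≡ 33^2 = 1089 ≡ 46
126 = 64 + 32 + 16 + 8 + 4 + 2, so 90^126 ≡ 46·33·114·73·85·54 ≡ 133 (mod 149)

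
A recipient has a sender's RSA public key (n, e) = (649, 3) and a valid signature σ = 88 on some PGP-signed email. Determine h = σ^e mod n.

Squares mod 649: σ^1≡88, σ^2≡605
3 = 2 + 1, so σ^3 ≡ 605·88 ≡ 22 (mod 649)

22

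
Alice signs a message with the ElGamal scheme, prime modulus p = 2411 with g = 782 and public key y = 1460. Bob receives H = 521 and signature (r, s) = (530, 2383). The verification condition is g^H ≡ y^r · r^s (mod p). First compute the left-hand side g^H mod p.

782^2 = 611524 ≡ 1541
782^4 ≡ 1541^2 = 2374681 ≡ 2257
782^8 ≡ 2257^2 = 5094049 ≡ 2017
782^16 ≡ 2017^2 = 4068289 ≡ 932
782^32 ≡ 932^2 = 868624 ≡ 664
782^64 ≡ 664^2 = 440896 ≡ 2094
782^128 ≡ 2094^2 = 4384836 ≡ 1638
782^256 ≡ 1638^2 = 2683044 ≡ 2012
782^512 ≡ 2012^2 = 4048144 ≡ 75
521 = 512 + 8 + 1, so 782^521 ≡ 75·2017·782 ≡ 1335 (mod 2411)

1335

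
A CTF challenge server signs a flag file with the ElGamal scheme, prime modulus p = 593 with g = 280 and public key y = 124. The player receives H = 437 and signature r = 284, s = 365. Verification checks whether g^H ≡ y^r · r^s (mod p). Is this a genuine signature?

Left side g^H mod p:
280^2 = 78400 ≡ 124
280^4 ≡ 124^2 = 15376 ≡ 551
280^8 ≡ 551^2 = 303601 ≡ 578
280^16 ≡ 578^2 = 334084 ≡ 225
280^32 ≡ 225^2 = 50625 ≡ 220
280^64 ≡ 220^2 = 48400 ≡ 367
280^128 ≡ 367^2 = 134689 ≡ 78
280^256 ≡ 78^2 = 6084 ≡ 154
437 = 256 + 128 + 32 + 16 + 4 + 1, so 280^437 ≡ 154·78·220·225·551·280 ≡ 414 (mod 593)
Right side y^r · r^s mod p:
124^2 = 15376 ≡ 551
124^4 ≡ 551^2 = 303601 ≡ 578
124^8 ≡ 578^2 = 334084 ≡ 225
124^16 ≡ 225^2 = 50625 ≡ 220
124^32 ≡ 220^2 = 48400 ≡ 367
124^64 ≡ 367^2 = 134689 ≡ 78
124^128 ≡ 78^2 = 6084 ≡ 154
124^256 ≡ 154^2 = 23716 ≡ 589
284 = 256 + 16 + 8 + 4, so 124^284 ≡ 589·220·225·578 ≡ 256 (mod 593)
284^2 = 80656 ≡ 8
284^4 ≡ 8^2 = 64
284^8 ≡ 64^2 = 4096 ≡ 538
284^16 ≡ 538^2 = 289444 ≡ 60
284^32 ≡ 60^2 = 3600 ≡ 42
284^64 ≡ 42^2 = 1764 ≡ 578
284^128 ≡ 578^2 = 334084 ≡ 225
284^256 ≡ 225^2 = 50625 ≡ 220
365 = 256 + 64 + 32 + 8 + 4 + 1, so 284^365 ≡ 220·578·42·538·64·284 ≡ 140 (mod 593)
256·140 = 35840 ≡ 260 (mod 593)
414 ≠ 260, so verification fails.

forged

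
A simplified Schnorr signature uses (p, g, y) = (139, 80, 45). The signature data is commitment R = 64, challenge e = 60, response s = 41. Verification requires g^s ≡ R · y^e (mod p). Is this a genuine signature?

forged

g^s mod p:
80^41 mod 139 = 57
R · y^e mod p:
45^60 mod 139 = 64
64·64 = 4096 ≡ 65 (mod 139)
57 ≠ 65; the check fails.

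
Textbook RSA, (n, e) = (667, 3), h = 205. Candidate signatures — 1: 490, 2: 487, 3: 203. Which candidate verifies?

Candidate 1: Squares mod 667: 490^1≡490, 490^2≡647; 3 = 2 + 1, so 490^3 ≡ 647·490 ≡ 205 (mod 667)
  → matches h = 205
Candidate 2: Squares mod 667: 487^1≡487, 487^2≡384; 3 = 2 + 1, so 487^3 ≡ 384·487 ≡ 248 (mod 667)
Candidate 3: Squares mod 667: 203^1≡203, 203^2≡522; 3 = 2 + 1, so 203^3 ≡ 522·203 ≡ 580 (mod 667)

1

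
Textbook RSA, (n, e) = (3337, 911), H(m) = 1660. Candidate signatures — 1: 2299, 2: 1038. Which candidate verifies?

1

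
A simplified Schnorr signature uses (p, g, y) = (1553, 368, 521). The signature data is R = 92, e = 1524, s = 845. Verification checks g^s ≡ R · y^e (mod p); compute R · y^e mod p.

521^1524 mod 1553 = 1367
R · y^e ≡ 92·1367 = 125764 ≡ 1524 (mod 1553)

1524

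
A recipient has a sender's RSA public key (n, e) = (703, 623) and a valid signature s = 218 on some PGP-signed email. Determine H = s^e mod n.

s^2 ≡ 218^2 = 47524 ≡ 423
s^4 ≡ 423^2 = 178929 ≡ 367
s^8 ≡ 367^2 = 134689 ≡ 416
s^16 ≡ 416^2 = 173056 ≡ 118
s^32 ≡ 118^2 = 13924 ≡ 567
s^64 ≡ 567^2 = 321489 ≡ 218
s^128 ≡ 218^2 = 47524 ≡ 423
s^256 ≡ 423^2 = 178929 ≡ 367
s^512 ≡ 367^2 = 134689 ≡ 416
623 = 512 + 64 + 32 + 8 + 4 + 2 + 1, so s^623 ≡ 416·218·567·416·367·423·218 ≡ 423 (mod 703)

423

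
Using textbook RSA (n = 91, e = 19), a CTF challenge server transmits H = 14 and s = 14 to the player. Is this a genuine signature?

genuine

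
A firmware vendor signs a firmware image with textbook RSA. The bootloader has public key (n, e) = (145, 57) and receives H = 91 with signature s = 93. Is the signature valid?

invalid

s^2 ≡ 93^2 = 8649 ≡ 94
s^4 ≡ 94^2 = 8836 ≡ 136
s^8 ≡ 136^2 = 18496 ≡ 81
s^16 ≡ 81^2 = 6561 ≡ 36
s^32 ≡ 36^2 = 1296 ≡ 136
57 = 32 + 16 + 8 + 1, so s^57 ≡ 136·36·81·93 ≡ 93 (mod 145)
s^57 mod 145 = 93, but H = 91.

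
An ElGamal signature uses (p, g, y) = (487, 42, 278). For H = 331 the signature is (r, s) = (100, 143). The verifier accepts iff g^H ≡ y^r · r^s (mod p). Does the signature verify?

Left side g^H mod p:
Squares mod 487: 42^1≡42, 42^2≡303, 42^4≡253, 42^8≡212, 42^16≡140, 42^32≡120, 42^64≡277, 42^128≡270, 42^256≡337
331 = 256 + 64 + 8 + 2 + 1, so 42^331 ≡ 337·277·212·303·42 ≡ 313 (mod 487)
Right side y^r · r^s mod p:
Squares mod 487: 278^1≡278, 278^2≡338, 278^4≡286, 278^8≡467, 278^16≡400, 278^32≡264, 278^64≡55
100 = 64 + 32 + 4, so 278^100 ≡ 55·264·286 ≡ 71 (mod 487)
Squares mod 487: 100^1≡100, 100^2≡260, 100^4≡394, 100^8≡370, 100^16≡53, 100^32≡374, 100^64≡107, 100^128≡248
143 = 128 + 8 + 4 + 2 + 1, so 100^143 ≡ 248·370·394·260·100 ≡ 73 (mod 487)
71·73 = 5183 ≡ 313 (mod 487)
313 ≡ 313 (mod 487), so the signature is genuine.

verifies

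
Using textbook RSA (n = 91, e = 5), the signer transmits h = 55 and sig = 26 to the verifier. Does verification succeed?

fails

sig^2 ≡ 26^2 = 676 ≡ 39
sig^4 ≡ 39^2 = 1521 ≡ 65
5 = 4 + 1, so sig^5 ≡ 65·26 ≡ 52 (mod 91)
52 ≠ 55, so verification fails.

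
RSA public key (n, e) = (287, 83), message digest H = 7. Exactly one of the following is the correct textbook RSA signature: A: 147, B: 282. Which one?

A

Candidate A: Squares mod 287: 147^1≡147, 147^2≡84, 147^4≡168, 147^8≡98, 147^16≡133, 147^32≡182, 147^64≡119; 83 = 64 + 16 + 2 + 1, so 147^83 ≡ 119·133·84·147 ≡ 7 (mod 287)
  → matches H = 7
Candidate B: Squares mod 287: 282^1≡282, 282^2≡25, 282^4≡51, 282^8≡18, 282^16≡37, 282^32≡221, 282^64≡51; 83 = 64 + 16 + 2 + 1, so 282^83 ≡ 51·37·25·282 ≡ 39 (mod 287)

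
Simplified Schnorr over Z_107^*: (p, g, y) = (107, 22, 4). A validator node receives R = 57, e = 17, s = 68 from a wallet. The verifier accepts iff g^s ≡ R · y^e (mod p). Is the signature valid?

invalid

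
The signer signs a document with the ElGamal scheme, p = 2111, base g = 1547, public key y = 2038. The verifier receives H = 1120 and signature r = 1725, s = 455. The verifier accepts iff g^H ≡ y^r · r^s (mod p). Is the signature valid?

Left side g^H mod p:
1547^2 = 2393209 ≡ 1446
1547^4 ≡ 1446^2 = 2090916 ≡ 1026
1547^8 ≡ 1026^2 = 1052676 ≡ 1398
1547^16 ≡ 1398^2 = 1954404 ≡ 1729
1547^32 ≡ 1729^2 = 2989441 ≡ 265
1547^64 ≡ 265^2 = 70225 ≡ 562
1547^128 ≡ 562^2 = 315844 ≡ 1305
1547^256 ≡ 1305^2 = 1703025 ≡ 1559
1547^512 ≡ 1559^2 = 2430481 ≡ 720
1547^1024 ≡ 720^2 = 518400 ≡ 1205
1120 = 1024 + 64 + 32, so 1547^1120 ≡ 1205·562·265 ≡ 318 (mod 2111)
Right side y^r · r^s mod p:
2038^2 = 4153444 ≡ 1107
2038^4 ≡ 1107^2 = 1225449 ≡ 1069
2038^8 ≡ 1069^2 = 1142761 ≡ 710
2038^16 ≡ 710^2 = 504100 ≡ 1682
2038^32 ≡ 1682^2 = 2829124 ≡ 384
2038^64 ≡ 384^2 = 147456 ≡ 1797
2038^128 ≡ 1797^2 = 3229209 ≡ 1490
2038^256 ≡ 1490^2 = 2220100 ≡ 1439
2038^512 ≡ 1439^2 = 2070721 ≡ 1941
2038^1024 ≡ 1941^2 = 3767481 ≡ 1457
1725 = 1024 + 512 + 128 + 32 + 16 + 8 + 4 + 1, so 2038^1725 ≡ 1457·1941·1490·384·1682·710·1069·2038 ≡ 1429 (mod 2111)
1725^2 = 2975625 ≡ 1226
1725^4 ≡ 1226^2 = 1503076 ≡ 44
1725^8 ≡ 44^2 = 1936
1725^16 ≡ 1936^2 = 3748096 ≡ 1071
1725^32 ≡ 1071^2 = 1147041 ≡ 768
1725^64 ≡ 768^2 = 589824 ≡ 855
1725^128 ≡ 855^2 = 731025 ≡ 619
1725^256 ≡ 619^2 = 383161 ≡ 1070
455 = 256 + 128 + 64 + 4 + 2 + 1, so 1725^455 ≡ 1070·619·855·44·1226·1725 ≡ 1671 (mod 2111)
1429·1671 = 2387859 ≡ 318 (mod 2111)
318 ≡ 318 (mod 2111), so the signature is genuine.

valid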